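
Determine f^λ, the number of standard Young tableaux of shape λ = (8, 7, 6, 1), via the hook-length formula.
# SYT of shape (8, 7, 6, 1) = 118243840

Hook-length formula: f^λ = n! / Π hook(c), product over all cells c of the Young diagram. For λ = (8, 7, 6, 1), n = 22 boxes. Hook lengths by row (left-to-right, top-to-bottom): [11, 9, 8, 7, 6, 5, 3, 1]; [9, 7, 6, 5, 4, 3, 1]; [7, 5, 4, 3, 2, 1]; [1]. Product of hooks = 9505786752000. So f^λ = 22! / 9505786752000 = 1124000727777607680000 / 9505786752000 = 118243840.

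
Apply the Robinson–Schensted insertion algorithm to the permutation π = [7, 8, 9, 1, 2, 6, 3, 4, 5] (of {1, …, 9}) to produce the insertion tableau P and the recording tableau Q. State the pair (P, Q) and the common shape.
P = [1, 2, 3, 4, 5] / [6, 8, 9] / [7];  Q = [1, 2, 3, 8, 9] / [4, 5, 6] / [7];  common shape = (5, 3, 1)

Row-insert the values π_1, π_2, … into P one at a time, bumping the leftmost entry strictly greater than the inserted value down to the next row. The recording tableau Q records, in position (i, j), the step at which that cell was added to P.
  Insert 7 (step 1): P = [7];  Q = [1]
  Insert 8 (step 2): P = [7, 8];  Q = [1, 2]
  Insert 9 (step 3): P = [7, 8, 9];  Q = [1, 2, 3]
  Insert 1 (step 4): P = [1, 8, 9] / [7];  Q = [1, 2, 3] / [4]
  Insert 2 (step 5): P = [1, 2, 9] / [7, 8];  Q = [1, 2, 3] / [4, 5]
  Insert 6 (step 6): P = [1, 2, 6] / [7, 8, 9];  Q = [1, 2, 3] / [4, 5, 6]
  Insert 3 (step 7): P = [1, 2, 3] / [6, 8, 9] / [7];  Q = [1, 2, 3] / [4, 5, 6] / [7]
  Insert 4 (step 8): P = [1, 2, 3, 4] / [6, 8, 9] / [7];  Q = [1, 2, 3, 8] / [4, 5, 6] / [7]
  Insert 5 (step 9): P = [1, 2, 3, 4, 5] / [6, 8, 9] / [7];  Q = [1, 2, 3, 8, 9] / [4, 5, 6] / [7]
Final shape: (5, 3, 1).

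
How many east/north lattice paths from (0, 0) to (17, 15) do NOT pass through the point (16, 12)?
Number of paths = 444035700

Total paths from (0, 0) to (17, 15): C(32, 17) = 565722720. Paths through (16, 12): (paths (0, 0) → (16, 12)) × (paths (16, 12) → (17, 15)) = C(28, 16) · C(4, 1) = 30421755 · 4 = 121687020. Avoidance count = 565722720 − 121687020 = 444035700.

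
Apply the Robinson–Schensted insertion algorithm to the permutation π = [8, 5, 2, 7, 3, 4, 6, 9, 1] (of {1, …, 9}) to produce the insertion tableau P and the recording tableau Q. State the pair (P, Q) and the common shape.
P = [1, 3, 4, 6, 9] / [2, 7] / [5] / [8];  Q = [1, 4, 6, 7, 8] / [2, 5] / [3] / [9];  common shape = (5, 2, 1, 1)

Row-insert the values π_1, π_2, … into P one at a time, bumping the leftmost entry strictly greater than the inserted value down to the next row. The recording tableau Q records, in position (i, j), the step at which that cell was added to P.
  Insert 8 (step 1): P = [8];  Q = [1]
  Insert 5 (step 2): P = [5] / [8];  Q = [1] / [2]
  Insert 2 (step 3): P = [2] / [5] / [8];  Q = [1] / [2] / [3]
  Insert 7 (step 4): P = [2, 7] / [5] / [8];  Q = [1, 4] / [2] / [3]
  Insert 3 (step 5): P = [2, 3] / [5, 7] / [8];  Q = [1, 4] / [2, 5] / [3]
  Insert 4 (step 6): P = [2, 3, 4] / [5, 7] / [8];  Q = [1, 4, 6] / [2, 5] / [3]
  Insert 6 (step 7): P = [2, 3, 4, 6] / [5, 7] / [8];  Q = [1, 4, 6, 7] / [2, 5] / [3]
  Insert 9 (step 8): P = [2, 3, 4, 6, 9] / [5, 7] / [8];  Q = [1, 4, 6, 7, 8] / [2, 5] / [3]
  Insert 1 (step 9): P = [1, 3, 4, 6, 9] / [2, 7] / [5] / [8];  Q = [1, 4, 6, 7, 8] / [2, 5] / [3] / [9]
Final shape: (5, 2, 1, 1).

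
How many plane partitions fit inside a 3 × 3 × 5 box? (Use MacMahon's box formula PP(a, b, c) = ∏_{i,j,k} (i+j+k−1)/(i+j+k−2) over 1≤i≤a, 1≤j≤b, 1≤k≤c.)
PP(3, 3, 5) = 14112

Evaluate the triple product over i = 1..3, j = 1..3, k = 1..5. The factors are (2/1) · (3/2) · (4/3) · (5/4) · (6/5) · (3/2) · (4/3) · (5/4) · … (45 factors total). The numerators and denominators telescope so the product is an integer; carrying out the multiplication exactly gives PP(3, 3, 5) = 14112.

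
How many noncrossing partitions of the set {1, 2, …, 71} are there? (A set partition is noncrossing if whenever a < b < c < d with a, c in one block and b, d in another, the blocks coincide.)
C_71 = 5175569924646105559418940193995065716350

These noncrossing partitions are counted by the Catalan number C_n = (1/(n + 1)) · C(2n, n). For n = 71: C_71 = (1/72) · C(142, 71) = 372641034574519600278163693967644731577200/72 = 5175569924646105559418940193995065716350.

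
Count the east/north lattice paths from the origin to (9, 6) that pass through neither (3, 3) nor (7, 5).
Number of paths = 1849

Inclusion–exclusion. Total paths: C(15, 9) = 5005. Through P₁: C(6, 3)·C(9, 6) = 1680. Through P₂: C(12, 7)·C(3, 2) = 2376. Since P₁ is strictly southwest of P₂, a monotone path through both must visit P₁ then P₂; paths through both = C(6, 3)·C(6, 4)·C(3, 2) = 900. Avoid both = 5005 − 1680 − 2376 + 900 = 1849.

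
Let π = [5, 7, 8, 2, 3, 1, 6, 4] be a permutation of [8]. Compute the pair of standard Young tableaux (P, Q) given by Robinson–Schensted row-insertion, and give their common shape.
P = [1, 3, 4] / [2, 6, 8] / [5, 7];  Q = [1, 2, 3] / [4, 5, 7] / [6, 8];  common shape = (3, 3, 2)

Row-insert the values π_1, π_2, … into P one at a time, bumping the leftmost entry strictly greater than the inserted value down to the next row. The recording tableau Q records, in position (i, j), the step at which that cell was added to P.
  Insert 5 (step 1): P = [5];  Q = [1]
  Insert 7 (step 2): P = [5, 7];  Q = [1, 2]
  Insert 8 (step 3): P = [5, 7, 8];  Q = [1, 2, 3]
  Insert 2 (step 4): P = [2, 7, 8] / [5];  Q = [1, 2, 3] / [4]
  Insert 3 (step 5): P = [2, 3, 8] / [5, 7];  Q = [1, 2, 3] / [4, 5]
  Insert 1 (step 6): P = [1, 3, 8] / [2, 7] / [5];  Q = [1, 2, 3] / [4, 5] / [6]
  Insert 6 (step 7): P = [1, 3, 6] / [2, 7, 8] / [5];  Q = [1, 2, 3] / [4, 5, 7] / [6]
  Insert 4 (step 8): P = [1, 3, 4] / [2, 6, 8] / [5, 7];  Q = [1, 2, 3] / [4, 5, 7] / [6, 8]
Final shape: (3, 3, 2).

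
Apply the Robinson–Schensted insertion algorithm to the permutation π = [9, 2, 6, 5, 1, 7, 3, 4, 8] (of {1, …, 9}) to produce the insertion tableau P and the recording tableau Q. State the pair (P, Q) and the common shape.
P = [1, 3, 4, 8] / [2, 5, 7] / [6] / [9];  Q = [1, 3, 6, 9] / [2, 7, 8] / [4] / [5];  common shape = (4, 3, 1, 1)

Row-insert the values π_1, π_2, … into P one at a time, bumping the leftmost entry strictly greater than the inserted value down to the next row. The recording tableau Q records, in position (i, j), the step at which that cell was added to P.
  Insert 9 (step 1): P = [9];  Q = [1]
  Insert 2 (step 2): P = [2] / [9];  Q = [1] / [2]
  Insert 6 (step 3): P = [2, 6] / [9];  Q = [1, 3] / [2]
  Insert 5 (step 4): P = [2, 5] / [6] / [9];  Q = [1, 3] / [2] / [4]
  Insert 1 (step 5): P = [1, 5] / [2] / [6] / [9];  Q = [1, 3] / [2] / [4] / [5]
  Insert 7 (step 6): P = [1, 5, 7] / [2] / [6] / [9];  Q = [1, 3, 6] / [2] / [4] / [5]
  Insert 3 (step 7): P = [1, 3, 7] / [2, 5] / [6] / [9];  Q = [1, 3, 6] / [2, 7] / [4] / [5]
  Insert 4 (step 8): P = [1, 3, 4] / [2, 5, 7] / [6] / [9];  Q = [1, 3, 6] / [2, 7, 8] / [4] / [5]
  Insert 8 (step 9): P = [1, 3, 4, 8] / [2, 5, 7] / [6] / [9];  Q = [1, 3, 6, 9] / [2, 7, 8] / [4] / [5]
Final shape: (4, 3, 1, 1).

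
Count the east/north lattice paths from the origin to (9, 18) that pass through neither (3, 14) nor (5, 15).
Number of paths = 4072785

Inclusion–exclusion. Total paths: C(27, 9) = 4686825. Through P₁: C(17, 3)·C(10, 6) = 142800. Through P₂: C(20, 5)·C(7, 4) = 542640. Since P₁ is strictly southwest of P₂, a monotone path through both must visit P₁ then P₂; paths through both = C(17, 3)·C(3, 2)·C(7, 4) = 71400. Avoid both = 4686825 − 142800 − 542640 + 71400 = 4072785.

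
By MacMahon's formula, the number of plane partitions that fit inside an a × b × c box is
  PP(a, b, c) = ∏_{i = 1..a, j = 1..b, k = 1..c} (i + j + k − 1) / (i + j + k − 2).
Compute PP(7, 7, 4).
PP(7, 7, 4) = 142174944340

Evaluate the triple product over i = 1..7, j = 1..7, k = 1..4. The factors are (2/1) · (3/2) · (4/3) · (5/4) · (3/2) · (4/3) · (5/4) · (6/5) · … (196 factors total). The numerators and denominators telescope so the product is an integer; carrying out the multiplication exactly gives PP(7, 7, 4) = 142174944340.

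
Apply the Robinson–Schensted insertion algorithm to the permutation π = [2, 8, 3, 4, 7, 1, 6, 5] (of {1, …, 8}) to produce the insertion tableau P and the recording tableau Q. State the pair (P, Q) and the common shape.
P = [1, 3, 4, 5] / [2, 6] / [7] / [8];  Q = [1, 2, 4, 5] / [3, 7] / [6] / [8];  common shape = (4, 2, 1, 1)

Row-insert the values π_1, π_2, … into P one at a time, bumping the leftmost entry strictly greater than the inserted value down to the next row. The recording tableau Q records, in position (i, j), the step at which that cell was added to P.
  Insert 2 (step 1): P = [2];  Q = [1]
  Insert 8 (step 2): P = [2, 8];  Q = [1, 2]
  Insert 3 (step 3): P = [2, 3] / [8];  Q = [1, 2] / [3]
  Insert 4 (step 4): P = [2, 3, 4] / [8];  Q = [1, 2, 4] / [3]
  Insert 7 (step 5): P = [2, 3, 4, 7] / [8];  Q = [1, 2, 4, 5] / [3]
  Insert 1 (step 6): P = [1, 3, 4, 7] / [2] / [8];  Q = [1, 2, 4, 5] / [3] / [6]
  Insert 6 (step 7): P = [1, 3, 4, 6] / [2, 7] / [8];  Q = [1, 2, 4, 5] / [3, 7] / [6]
  Insert 5 (step 8): P = [1, 3, 4, 5] / [2, 6] / [7] / [8];  Q = [1, 2, 4, 5] / [3, 7] / [6] / [8]
Final shape: (4, 2, 1, 1).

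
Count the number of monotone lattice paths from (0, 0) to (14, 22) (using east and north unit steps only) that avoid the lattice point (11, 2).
Number of paths = 3796159062

Total paths from (0, 0) to (14, 22): C(36, 14) = 3796297200. Paths through (11, 2): (paths (0, 0) → (11, 2)) × (paths (11, 2) → (14, 22)) = C(13, 11) · C(23, 3) = 78 · 1771 = 138138. Avoidance count = 3796297200 − 138138 = 3796159062.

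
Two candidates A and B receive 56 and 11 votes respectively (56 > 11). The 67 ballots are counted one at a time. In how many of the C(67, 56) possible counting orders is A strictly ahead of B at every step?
Strict-lead orderings = 863102246760

Total orderings of the 67 votes with 56 for A: C(67, 56) = 1285063345176. By the Bertrand ballot formula (Cycle Lemma / reflection principle), the number of orderings in which A is strictly ahead of B throughout is (p − q)/(p + q) · C(p + q, p) = (56 − 11)/(56 + 11) · 1285063345176 = 863102246760.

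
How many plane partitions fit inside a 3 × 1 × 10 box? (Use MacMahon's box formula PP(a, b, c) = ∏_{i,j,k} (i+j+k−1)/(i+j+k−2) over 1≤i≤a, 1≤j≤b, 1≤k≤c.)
PP(3, 1, 10) = 286

Evaluate the triple product over i = 1..3, j = 1..1, k = 1..10. The factors are (2/1) · (3/2) · (4/3) · (5/4) · (6/5) · (7/6) · (8/7) · (9/8) · … (30 factors total). The numerators and denominators telescope so the product is an integer; carrying out the multiplication exactly gives PP(3, 1, 10) = 286.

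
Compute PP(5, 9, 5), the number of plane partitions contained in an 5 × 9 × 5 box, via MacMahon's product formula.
PP(5, 9, 5) = 1566039386912

Evaluate the triple product over i = 1..5, j = 1..9, k = 1..5. The factors are (2/1) · (3/2) · (4/3) · (5/4) · (6/5) · (3/2) · (4/3) · (5/4) · … (225 factors total). The numerators and denominators telescope so the product is an integer; carrying out the multiplication exactly gives PP(5, 9, 5) = 1566039386912.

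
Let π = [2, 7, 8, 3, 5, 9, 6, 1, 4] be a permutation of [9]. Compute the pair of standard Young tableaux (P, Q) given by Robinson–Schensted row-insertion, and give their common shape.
P = [1, 3, 4, 6] / [2, 5, 9] / [7, 8];  Q = [1, 2, 3, 6] / [4, 5, 7] / [8, 9];  common shape = (4, 3, 2)

Row-insert the values π_1, π_2, … into P one at a time, bumping the leftmost entry strictly greater than the inserted value down to the next row. The recording tableau Q records, in position (i, j), the step at which that cell was added to P.
  Insert 2 (step 1): P = [2];  Q = [1]
  Insert 7 (step 2): P = [2, 7];  Q = [1, 2]
  Insert 8 (step 3): P = [2, 7, 8];  Q = [1, 2, 3]
  Insert 3 (step 4): P = [2, 3, 8] / [7];  Q = [1, 2, 3] / [4]
  Insert 5 (step 5): P = [2, 3, 5] / [7, 8];  Q = [1, 2, 3] / [4, 5]
  Insert 9 (step 6): P = [2, 3, 5, 9] / [7, 8];  Q = [1, 2, 3, 6] / [4, 5]
  Insert 6 (step 7): P = [2, 3, 5, 6] / [7, 8, 9];  Q = [1, 2, 3, 6] / [4, 5, 7]
  Insert 1 (step 8): P = [1, 3, 5, 6] / [2, 8, 9] / [7];  Q = [1, 2, 3, 6] / [4, 5, 7] / [8]
  Insert 4 (step 9): P = [1, 3, 4, 6] / [2, 5, 9] / [7, 8];  Q = [1, 2, 3, 6] / [4, 5, 7] / [8, 9]
Final shape: (4, 3, 2).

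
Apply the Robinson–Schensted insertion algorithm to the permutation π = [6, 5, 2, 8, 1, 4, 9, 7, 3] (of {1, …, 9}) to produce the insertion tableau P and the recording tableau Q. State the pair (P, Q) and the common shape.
P = [1, 3, 7] / [2, 4, 9] / [5, 8] / [6];  Q = [1, 4, 7] / [2, 6, 8] / [3, 9] / [5];  common shape = (3, 3, 2, 1)

Row-insert the values π_1, π_2, … into P one at a time, bumping the leftmost entry strictly greater than the inserted value down to the next row. The recording tableau Q records, in position (i, j), the step at which that cell was added to P.
  Insert 6 (step 1): P = [6];  Q = [1]
  Insert 5 (step 2): P = [5] / [6];  Q = [1] / [2]
  Insert 2 (step 3): P = [2] / [5] / [6];  Q = [1] / [2] / [3]
  Insert 8 (step 4): P = [2, 8] / [5] / [6];  Q = [1, 4] / [2] / [3]
  Insert 1 (step 5): P = [1, 8] / [2] / [5] / [6];  Q = [1, 4] / [2] / [3] / [5]
  Insert 4 (step 6): P = [1, 4] / [2, 8] / [5] / [6];  Q = [1, 4] / [2, 6] / [3] / [5]
  Insert 9 (step 7): P = [1, 4, 9] / [2, 8] / [5] / [6];  Q = [1, 4, 7] / [2, 6] / [3] / [5]
  Insert 7 (step 8): P = [1, 4, 7] / [2, 8, 9] / [5] / [6];  Q = [1, 4, 7] / [2, 6, 8] / [3] / [5]
  Insert 3 (step 9): P = [1, 3, 7] / [2, 4, 9] / [5, 8] / [6];  Q = [1, 4, 7] / [2, 6, 8] / [3, 9] / [5]
Final shape: (3, 3, 2, 1).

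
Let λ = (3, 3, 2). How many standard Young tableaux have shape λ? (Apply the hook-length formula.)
# SYT of shape (3, 3, 2) = 42

Hook-length formula: f^λ = n! / Π hook(c), product over all cells c of the Young diagram. For λ = (3, 3, 2), n = 8 boxes. Hook lengths by row (left-to-right, top-to-bottom): [5, 4, 2]; [4, 3, 1]; [2, 1]. Product of hooks = 960. So f^λ = 8! / 960 = 40320 / 960 = 42.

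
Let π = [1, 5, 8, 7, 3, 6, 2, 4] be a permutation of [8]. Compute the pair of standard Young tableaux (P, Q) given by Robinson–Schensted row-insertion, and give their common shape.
P = [1, 2, 4] / [3, 6] / [5, 7] / [8];  Q = [1, 2, 3] / [4, 6] / [5, 8] / [7];  common shape = (3, 2, 2, 1)

Row-insert the values π_1, π_2, … into P one at a time, bumping the leftmost entry strictly greater than the inserted value down to the next row. The recording tableau Q records, in position (i, j), the step at which that cell was added to P.
  Insert 1 (step 1): P = [1];  Q = [1]
  Insert 5 (step 2): P = [1, 5];  Q = [1, 2]
  Insert 8 (step 3): P = [1, 5, 8];  Q = [1, 2, 3]
  Insert 7 (step 4): P = [1, 5, 7] / [8];  Q = [1, 2, 3] / [4]
  Insert 3 (step 5): P = [1, 3, 7] / [5] / [8];  Q = [1, 2, 3] / [4] / [5]
  Insert 6 (step 6): P = [1, 3, 6] / [5, 7] / [8];  Q = [1, 2, 3] / [4, 6] / [5]
  Insert 2 (step 7): P = [1, 2, 6] / [3, 7] / [5] / [8];  Q = [1, 2, 3] / [4, 6] / [5] / [7]
  Insert 4 (step 8): P = [1, 2, 4] / [3, 6] / [5, 7] / [8];  Q = [1, 2, 3] / [4, 6] / [5, 8] / [7]
Final shape: (3, 2, 2, 1).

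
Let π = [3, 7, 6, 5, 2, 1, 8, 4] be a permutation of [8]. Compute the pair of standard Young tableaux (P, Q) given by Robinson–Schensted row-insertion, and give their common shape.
P = [1, 4, 8] / [2, 5] / [3] / [6] / [7];  Q = [1, 2, 7] / [3, 8] / [4] / [5] / [6];  common shape = (3, 2, 1, 1, 1)

Row-insert the values π_1, π_2, … into P one at a time, bumping the leftmost entry strictly greater than the inserted value down to the next row. The recording tableau Q records, in position (i, j), the step at which that cell was added to P.
  Insert 3 (step 1): P = [3];  Q = [1]
  Insert 7 (step 2): P = [3, 7];  Q = [1, 2]
  Insert 6 (step 3): P = [3, 6] / [7];  Q = [1, 2] / [3]
  Insert 5 (step 4): P = [3, 5] / [6] / [7];  Q = [1, 2] / [3] / [4]
  Insert 2 (step 5): P = [2, 5] / [3] / [6] / [7];  Q = [1, 2] / [3] / [4] / [5]
  Insert 1 (step 6): P = [1, 5] / [2] / [3] / [6] / [7];  Q = [1, 2] / [3] / [4] / [5] / [6]
  Insert 8 (step 7): P = [1, 5, 8] / [2] / [3] / [6] / [7];  Q = [1, 2, 7] / [3] / [4] / [5] / [6]
  Insert 4 (step 8): P = [1, 4, 8] / [2, 5] / [3] / [6] / [7];  Q = [1, 2, 7] / [3, 8] / [4] / [5] / [6]
Final shape: (3, 2, 1, 1, 1).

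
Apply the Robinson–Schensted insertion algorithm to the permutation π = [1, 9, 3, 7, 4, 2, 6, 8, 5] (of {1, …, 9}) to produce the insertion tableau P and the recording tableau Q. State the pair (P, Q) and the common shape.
P = [1, 2, 4, 5, 8] / [3, 6] / [7] / [9];  Q = [1, 2, 4, 7, 8] / [3, 9] / [5] / [6];  common shape = (5, 2, 1, 1)

Row-insert the values π_1, π_2, … into P one at a time, bumping the leftmost entry strictly greater than the inserted value down to the next row. The recording tableau Q records, in position (i, j), the step at which that cell was added to P.
  Insert 1 (step 1): P = [1];  Q = [1]
  Insert 9 (step 2): P = [1, 9];  Q = [1, 2]
  Insert 3 (step 3): P = [1, 3] / [9];  Q = [1, 2] / [3]
  Insert 7 (step 4): P = [1, 3, 7] / [9];  Q = [1, 2, 4] / [3]
  Insert 4 (step 5): P = [1, 3, 4] / [7] / [9];  Q = [1, 2, 4] / [3] / [5]
  Insert 2 (step 6): P = [1, 2, 4] / [3] / [7] / [9];  Q = [1, 2, 4] / [3] / [5] / [6]
  Insert 6 (step 7): P = [1, 2, 4, 6] / [3] / [7] / [9];  Q = [1, 2, 4, 7] / [3] / [5] / [6]
  Insert 8 (step 8): P = [1, 2, 4, 6, 8] / [3] / [7] / [9];  Q = [1, 2, 4, 7, 8] / [3] / [5] / [6]
  Insert 5 (step 9): P = [1, 2, 4, 5, 8] / [3, 6] / [7] / [9];  Q = [1, 2, 4, 7, 8] / [3, 9] / [5] / [6]
Final shape: (5, 2, 1, 1).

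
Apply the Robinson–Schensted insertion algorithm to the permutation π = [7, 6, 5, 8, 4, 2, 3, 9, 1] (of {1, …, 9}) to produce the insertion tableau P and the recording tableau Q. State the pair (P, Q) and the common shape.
P = [1, 3, 9] / [2, 8] / [4] / [5] / [6] / [7];  Q = [1, 4, 8] / [2, 7] / [3] / [5] / [6] / [9];  common shape = (3, 2, 1, 1, 1, 1)

Row-insert the values π_1, π_2, … into P one at a time, bumping the leftmost entry strictly greater than the inserted value down to the next row. The recording tableau Q records, in position (i, j), the step at which that cell was added to P.
  Insert 7 (step 1): P = [7];  Q = [1]
  Insert 6 (step 2): P = [6] / [7];  Q = [1] / [2]
  Insert 5 (step 3): P = [5] / [6] / [7];  Q = [1] / [2] / [3]
  Insert 8 (step 4): P = [5, 8] / [6] / [7];  Q = [1, 4] / [2] / [3]
  Insert 4 (step 5): P = [4, 8] / [5] / [6] / [7];  Q = [1, 4] / [2] / [3] / [5]
  Insert 2 (step 6): P = [2, 8] / [4] / [5] / [6] / [7];  Q = [1, 4] / [2] / [3] / [5] / [6]
  Insert 3 (step 7): P = [2, 3] / [4, 8] / [5] / [6] / [7];  Q = [1, 4] / [2, 7] / [3] / [5] / [6]
  Insert 9 (step 8): P = [2, 3, 9] / [4, 8] / [5] / [6] / [7];  Q = [1, 4, 8] / [2, 7] / [3] / [5] / [6]
  Insert 1 (step 9): P = [1, 3, 9] / [2, 8] / [4] / [5] / [6] / [7];  Q = [1, 4, 8] / [2, 7] / [3] / [5] / [6] / [9]
Final shape: (3, 2, 1, 1, 1, 1).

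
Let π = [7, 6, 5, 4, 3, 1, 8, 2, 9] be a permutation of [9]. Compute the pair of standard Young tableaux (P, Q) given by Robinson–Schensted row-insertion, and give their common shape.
P = [1, 2, 9] / [3, 8] / [4] / [5] / [6] / [7];  Q = [1, 7, 9] / [2, 8] / [3] / [4] / [5] / [6];  common shape = (3, 2, 1, 1, 1, 1)

Row-insert the values π_1, π_2, … into P one at a time, bumping the leftmost entry strictly greater than the inserted value down to the next row. The recording tableau Q records, in position (i, j), the step at which that cell was added to P.
  Insert 7 (step 1): P = [7];  Q = [1]
  Insert 6 (step 2): P = [6] / [7];  Q = [1] / [2]
  Insert 5 (step 3): P = [5] / [6] / [7];  Q = [1] / [2] / [3]
  Insert 4 (step 4): P = [4] / [5] / [6] / [7];  Q = [1] / [2] / [3] / [4]
  Insert 3 (step 5): P = [3] / [4] / [5] / [6] / [7];  Q = [1] / [2] / [3] / [4] / [5]
  Insert 1 (step 6): P = [1] / [3] / [4] / [5] / [6] / [7];  Q = [1] / [2] / [3] / [4] / [5] / [6]
  Insert 8 (step 7): P = [1, 8] / [3] / [4] / [5] / [6] / [7];  Q = [1, 7] / [2] / [3] / [4] / [5] / [6]
  Insert 2 (step 8): P = [1, 2] / [3, 8] / [4] / [5] / [6] / [7];  Q = [1, 7] / [2, 8] / [3] / [4] / [5] / [6]
  Insert 9 (step 9): P = [1, 2, 9] / [3, 8] / [4] / [5] / [6] / [7];  Q = [1, 7, 9] / [2, 8] / [3] / [4] / [5] / [6]
Final shape: (3, 2, 1, 1, 1, 1).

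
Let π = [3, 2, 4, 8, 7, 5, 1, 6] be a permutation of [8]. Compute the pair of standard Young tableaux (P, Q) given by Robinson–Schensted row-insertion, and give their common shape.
P = [1, 4, 5, 6] / [2, 7] / [3] / [8];  Q = [1, 3, 4, 8] / [2, 5] / [6] / [7];  common shape = (4, 2, 1, 1)

Row-insert the values π_1, π_2, … into P one at a time, bumping the leftmost entry strictly greater than the inserted value down to the next row. The recording tableau Q records, in position (i, j), the step at which that cell was added to P.
  Insert 3 (step 1): P = [3];  Q = [1]
  Insert 2 (step 2): P = [2] / [3];  Q = [1] / [2]
  Insert 4 (step 3): P = [2, 4] / [3];  Q = [1, 3] / [2]
  Insert 8 (step 4): P = [2, 4, 8] / [3];  Q = [1, 3, 4] / [2]
  Insert 7 (step 5): P = [2, 4, 7] / [3, 8];  Q = [1, 3, 4] / [2, 5]
  Insert 5 (step 6): P = [2, 4, 5] / [3, 7] / [8];  Q = [1, 3, 4] / [2, 5] / [6]
  Insert 1 (step 7): P = [1, 4, 5] / [2, 7] / [3] / [8];  Q = [1, 3, 4] / [2, 5] / [6] / [7]
  Insert 6 (step 8): P = [1, 4, 5, 6] / [2, 7] / [3] / [8];  Q = [1, 3, 4, 8] / [2, 5] / [6] / [7]
Final shape: (4, 2, 1, 1).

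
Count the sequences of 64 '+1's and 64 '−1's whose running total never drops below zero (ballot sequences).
C_64 = 368479169875816659479009042713546950

These ballot sequences are counted by the Catalan number C_n = (1/(n + 1)) · C(2n, n). For n = 64: C_64 = (1/65) · C(128, 64) = 23951146041928082866135587776380551750/65 = 368479169875816659479009042713546950.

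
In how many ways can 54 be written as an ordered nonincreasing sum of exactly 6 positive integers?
p(54, 6 parts) = 7760

Partitions of n into exactly k parts are in bijection with partitions of n − k into at most k parts (subtract 1 from each part). So p(54, exactly 6) = p(48, parts ≤ 6). Computing via the recurrence p(m, j) = p(m, j−1) + p(m−j, j) gives 7760.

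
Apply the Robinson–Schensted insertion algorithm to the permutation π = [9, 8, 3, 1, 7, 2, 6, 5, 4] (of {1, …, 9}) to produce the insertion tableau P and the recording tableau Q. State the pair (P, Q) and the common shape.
P = [1, 2, 4] / [3, 5] / [6] / [7] / [8] / [9];  Q = [1, 5, 7] / [2, 6] / [3] / [4] / [8] / [9];  common shape = (3, 2, 1, 1, 1, 1)

Row-insert the values π_1, π_2, … into P one at a time, bumping the leftmost entry strictly greater than the inserted value down to the next row. The recording tableau Q records, in position (i, j), the step at which that cell was added to P.
  Insert 9 (step 1): P = [9];  Q = [1]
  Insert 8 (step 2): P = [8] / [9];  Q = [1] / [2]
  Insert 3 (step 3): P = [3] / [8] / [9];  Q = [1] / [2] / [3]
  Insert 1 (step 4): P = [1] / [3] / [8] / [9];  Q = [1] / [2] / [3] / [4]
  Insert 7 (step 5): P = [1, 7] / [3] / [8] / [9];  Q = [1, 5] / [2] / [3] / [4]
  Insert 2 (step 6): P = [1, 2] / [3, 7] / [8] / [9];  Q = [1, 5] / [2, 6] / [3] / [4]
  Insert 6 (step 7): P = [1, 2, 6] / [3, 7] / [8] / [9];  Q = [1, 5, 7] / [2, 6] / [3] / [4]
  Insert 5 (step 8): P = [1, 2, 5] / [3, 6] / [7] / [8] / [9];  Q = [1, 5, 7] / [2, 6] / [3] / [4] / [8]
  Insert 4 (step 9): P = [1, 2, 4] / [3, 5] / [6] / [7] / [8] / [9];  Q = [1, 5, 7] / [2, 6] / [3] / [4] / [8] / [9]
Final shape: (3, 2, 1, 1, 1, 1).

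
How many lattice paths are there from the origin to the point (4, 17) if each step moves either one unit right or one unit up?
Number of paths = 5985

A monotone lattice path from (0, 0) to (4, 17) consists of 4 east steps and 17 north steps in some order, so it is determined by which 4 of the 21 steps are east. The count is C(21, 4) = 5985.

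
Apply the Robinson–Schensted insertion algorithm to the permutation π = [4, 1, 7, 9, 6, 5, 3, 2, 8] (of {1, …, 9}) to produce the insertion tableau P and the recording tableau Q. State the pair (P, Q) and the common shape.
P = [1, 2, 8] / [3, 5, 9] / [4] / [6] / [7];  Q = [1, 3, 4] / [2, 5, 9] / [6] / [7] / [8];  common shape = (3, 3, 1, 1, 1)

Row-insert the values π_1, π_2, … into P one at a time, bumping the leftmost entry strictly greater than the inserted value down to the next row. The recording tableau Q records, in position (i, j), the step at which that cell was added to P.
  Insert 4 (step 1): P = [4];  Q = [1]
  Insert 1 (step 2): P = [1] / [4];  Q = [1] / [2]
  Insert 7 (step 3): P = [1, 7] / [4];  Q = [1, 3] / [2]
  Insert 9 (step 4): P = [1, 7, 9] / [4];  Q = [1, 3, 4] / [2]
  Insert 6 (step 5): P = [1, 6, 9] / [4, 7];  Q = [1, 3, 4] / [2, 5]
  Insert 5 (step 6): P = [1, 5, 9] / [4, 6] / [7];  Q = [1, 3, 4] / [2, 5] / [6]
  Insert 3 (step 7): P = [1, 3, 9] / [4, 5] / [6] / [7];  Q = [1, 3, 4] / [2, 5] / [6] / [7]
  Insert 2 (step 8): P = [1, 2, 9] / [3, 5] / [4] / [6] / [7];  Q = [1, 3, 4] / [2, 5] / [6] / [7] / [8]
  Insert 8 (step 9): P = [1, 2, 8] / [3, 5, 9] / [4] / [6] / [7];  Q = [1, 3, 4] / [2, 5, 9] / [6] / [7] / [8]
Final shape: (3, 3, 1, 1, 1).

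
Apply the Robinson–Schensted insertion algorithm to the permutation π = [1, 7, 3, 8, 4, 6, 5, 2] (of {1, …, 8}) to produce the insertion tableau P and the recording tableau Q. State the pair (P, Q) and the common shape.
P = [1, 2, 4, 5] / [3, 8] / [6] / [7];  Q = [1, 2, 4, 6] / [3, 5] / [7] / [8];  common shape = (4, 2, 1, 1)

Row-insert the values π_1, π_2, … into P one at a time, bumping the leftmost entry strictly greater than the inserted value down to the next row. The recording tableau Q records, in position (i, j), the step at which that cell was added to P.
  Insert 1 (step 1): P = [1];  Q = [1]
  Insert 7 (step 2): P = [1, 7];  Q = [1, 2]
  Insert 3 (step 3): P = [1, 3] / [7];  Q = [1, 2] / [3]
  Insert 8 (step 4): P = [1, 3, 8] / [7];  Q = [1, 2, 4] / [3]
  Insert 4 (step 5): P = [1, 3, 4] / [7, 8];  Q = [1, 2, 4] / [3, 5]
  Insert 6 (step 6): P = [1, 3, 4, 6] / [7, 8];  Q = [1, 2, 4, 6] / [3, 5]
  Insert 5 (step 7): P = [1, 3, 4, 5] / [6, 8] / [7];  Q = [1, 2, 4, 6] / [3, 5] / [7]
  Insert 2 (step 8): P = [1, 2, 4, 5] / [3, 8] / [6] / [7];  Q = [1, 2, 4, 6] / [3, 5] / [7] / [8]
Final shape: (4, 2, 1, 1).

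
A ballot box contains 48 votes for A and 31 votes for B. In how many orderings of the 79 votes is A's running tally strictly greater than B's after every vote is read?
Strict-lead orderings = 1885944937097309548460

Total orderings of the 79 votes with 48 for A: C(79, 48) = 8764097060628673784020. By the Bertrand ballot formula (Cycle Lemma / reflection principle), the number of orderings in which A is strictly ahead of B throughout is (p − q)/(p + q) · C(p + q, p) = (48 − 31)/(48 + 31) · 8764097060628673784020 = 1885944937097309548460.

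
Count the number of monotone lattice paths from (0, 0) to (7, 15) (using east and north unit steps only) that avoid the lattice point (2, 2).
Number of paths = 119136

Total paths from (0, 0) to (7, 15): C(22, 7) = 170544. Paths through (2, 2): (paths (0, 0) → (2, 2)) × (paths (2, 2) → (7, 15)) = C(4, 2) · C(18, 5) = 6 · 8568 = 51408. Avoidance count = 170544 − 51408 = 119136.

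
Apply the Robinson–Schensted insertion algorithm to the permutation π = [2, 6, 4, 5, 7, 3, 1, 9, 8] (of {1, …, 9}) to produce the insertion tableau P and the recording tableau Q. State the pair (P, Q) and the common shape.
P = [1, 3, 5, 7, 8] / [2, 9] / [4] / [6];  Q = [1, 2, 4, 5, 8] / [3, 9] / [6] / [7];  common shape = (5, 2, 1, 1)

Row-insert the values π_1, π_2, … into P one at a time, bumping the leftmost entry strictly greater than the inserted value down to the next row. The recording tableau Q records, in position (i, j), the step at which that cell was added to P.
  Insert 2 (step 1): P = [2];  Q = [1]
  Insert 6 (step 2): P = [2, 6];  Q = [1, 2]
  Insert 4 (step 3): P = [2, 4] / [6];  Q = [1, 2] / [3]
  Insert 5 (step 4): P = [2, 4, 5] / [6];  Q = [1, 2, 4] / [3]
  Insert 7 (step 5): P = [2, 4, 5, 7] / [6];  Q = [1, 2, 4, 5] / [3]
  Insert 3 (step 6): P = [2, 3, 5, 7] / [4] / [6];  Q = [1, 2, 4, 5] / [3] / [6]
  Insert 1 (step 7): P = [1, 3, 5, 7] / [2] / [4] / [6];  Q = [1, 2, 4, 5] / [3] / [6] / [7]
  Insert 9 (step 8): P = [1, 3, 5, 7, 9] / [2] / [4] / [6];  Q = [1, 2, 4, 5, 8] / [3] / [6] / [7]
  Insert 8 (step 9): P = [1, 3, 5, 7, 8] / [2, 9] / [4] / [6];  Q = [1, 2, 4, 5, 8] / [3, 9] / [6] / [7]
Final shape: (5, 2, 1, 1).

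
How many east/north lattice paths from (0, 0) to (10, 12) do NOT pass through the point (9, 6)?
Number of paths = 611611

Total paths from (0, 0) to (10, 12): C(22, 10) = 646646. Paths through (9, 6): (paths (0, 0) → (9, 6)) × (paths (9, 6) → (10, 12)) = C(15, 9) · C(7, 1) = 5005 · 7 = 35035. Avoidance count = 646646 − 35035 = 611611.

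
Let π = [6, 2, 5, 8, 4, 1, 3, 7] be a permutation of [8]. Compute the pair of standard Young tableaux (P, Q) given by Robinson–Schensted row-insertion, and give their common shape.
P = [1, 3, 7] / [2, 4, 8] / [5] / [6];  Q = [1, 3, 4] / [2, 7, 8] / [5] / [6];  common shape = (3, 3, 1, 1)

Row-insert the values π_1, π_2, … into P one at a time, bumping the leftmost entry strictly greater than the inserted value down to the next row. The recording tableau Q records, in position (i, j), the step at which that cell was added to P.
  Insert 6 (step 1): P = [6];  Q = [1]
  Insert 2 (step 2): P = [2] / [6];  Q = [1] / [2]
  Insert 5 (step 3): P = [2, 5] / [6];  Q = [1, 3] / [2]
  Insert 8 (step 4): P = [2, 5, 8] / [6];  Q = [1, 3, 4] / [2]
  Insert 4 (step 5): P = [2, 4, 8] / [5] / [6];  Q = [1, 3, 4] / [2] / [5]
  Insert 1 (step 6): P = [1, 4, 8] / [2] / [5] / [6];  Q = [1, 3, 4] / [2] / [5] / [6]
  Insert 3 (step 7): P = [1, 3, 8] / [2, 4] / [5] / [6];  Q = [1, 3, 4] / [2, 7] / [5] / [6]
  Insert 7 (step 8): P = [1, 3, 7] / [2, 4, 8] / [5] / [6];  Q = [1, 3, 4] / [2, 7, 8] / [5] / [6]
Final shape: (3, 3, 1, 1).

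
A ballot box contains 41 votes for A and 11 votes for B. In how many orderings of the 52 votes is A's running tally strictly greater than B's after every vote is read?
Strict-lead orderings = 34848305100

Total orderings of the 52 votes with 41 for A: C(52, 41) = 60403728840. By the Bertrand ballot formula (Cycle Lemma / reflection principle), the number of orderings in which A is strictly ahead of B throughout is (p − q)/(p + q) · C(p + q, p) = (41 − 11)/(41 + 11) · 60403728840 = 34848305100.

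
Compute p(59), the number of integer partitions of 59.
p(59) = 831820

Compute p(n) via the recurrence p(n, m) = p(n, m−1) + p(n−m, m), where p(n, m) counts partitions of n with all parts ≤ m and p(n) = p(n, n). The base cases are p(0, m) = 1 and p(n, 0) = 0 for n > 0. Filling the table yields p(59) = 831820. (Euler's pentagonal recurrence is an alternative.)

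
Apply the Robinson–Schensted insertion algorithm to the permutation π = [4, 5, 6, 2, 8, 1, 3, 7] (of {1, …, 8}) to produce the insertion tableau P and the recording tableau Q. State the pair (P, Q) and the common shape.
P = [1, 3, 6, 7] / [2, 5, 8] / [4];  Q = [1, 2, 3, 5] / [4, 7, 8] / [6];  common shape = (4, 3, 1)

Row-insert the values π_1, π_2, … into P one at a time, bumping the leftmost entry strictly greater than the inserted value down to the next row. The recording tableau Q records, in position (i, j), the step at which that cell was added to P.
  Insert 4 (step 1): P = [4];  Q = [1]
  Insert 5 (step 2): P = [4, 5];  Q = [1, 2]
  Insert 6 (step 3): P = [4, 5, 6];  Q = [1, 2, 3]
  Insert 2 (step 4): P = [2, 5, 6] / [4];  Q = [1, 2, 3] / [4]
  Insert 8 (step 5): P = [2, 5, 6, 8] / [4];  Q = [1, 2, 3, 5] / [4]
  Insert 1 (step 6): P = [1, 5, 6, 8] / [2] / [4];  Q = [1, 2, 3, 5] / [4] / [6]
  Insert 3 (step 7): P = [1, 3, 6, 8] / [2, 5] / [4];  Q = [1, 2, 3, 5] / [4, 7] / [6]
  Insert 7 (step 8): P = [1, 3, 6, 7] / [2, 5, 8] / [4];  Q = [1, 2, 3, 5] / [4, 7, 8] / [6]
Final shape: (4, 3, 1).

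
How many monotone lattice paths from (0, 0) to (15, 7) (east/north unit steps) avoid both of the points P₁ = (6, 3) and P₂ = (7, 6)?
Number of paths = 98064

Inclusion–exclusion. Total paths: C(22, 15) = 170544. Through P₁: C(9, 6)·C(13, 9) = 60060. Through P₂: C(13, 7)·C(9, 8) = 15444. Since P₁ is strictly southwest of P₂, a monotone path through both must visit P₁ then P₂; paths through both = C(9, 6)·C(4, 1)·C(9, 8) = 3024. Avoid both = 170544 − 60060 − 15444 + 3024 = 98064.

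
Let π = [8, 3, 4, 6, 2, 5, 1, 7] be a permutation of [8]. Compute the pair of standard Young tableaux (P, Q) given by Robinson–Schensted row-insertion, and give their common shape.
P = [1, 4, 5, 7] / [2, 6] / [3] / [8];  Q = [1, 3, 4, 8] / [2, 6] / [5] / [7];  common shape = (4, 2, 1, 1)

Row-insert the values π_1, π_2, … into P one at a time, bumping the leftmost entry strictly greater than the inserted value down to the next row. The recording tableau Q records, in position (i, j), the step at which that cell was added to P.
  Insert 8 (step 1): P = [8];  Q = [1]
  Insert 3 (step 2): P = [3] / [8];  Q = [1] / [2]
  Insert 4 (step 3): P = [3, 4] / [8];  Q = [1, 3] / [2]
  Insert 6 (step 4): P = [3, 4, 6] / [8];  Q = [1, 3, 4] / [2]
  Insert 2 (step 5): P = [2, 4, 6] / [3] / [8];  Q = [1, 3, 4] / [2] / [5]
  Insert 5 (step 6): P = [2, 4, 5] / [3, 6] / [8];  Q = [1, 3, 4] / [2, 6] / [5]
  Insert 1 (step 7): P = [1, 4, 5] / [2, 6] / [3] / [8];  Q = [1, 3, 4] / [2, 6] / [5] / [7]
  Insert 7 (step 8): P = [1, 4, 5, 7] / [2, 6] / [3] / [8];  Q = [1, 3, 4, 8] / [2, 6] / [5] / [7]
Final shape: (4, 2, 1, 1).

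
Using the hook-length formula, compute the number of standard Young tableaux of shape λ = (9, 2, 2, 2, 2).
# SYT of shape (9, 2, 2, 2, 2) = 157080

Hook-length formula: f^λ = n! / Π hook(c), product over all cells c of the Young diagram. For λ = (9, 2, 2, 2, 2), n = 17 boxes. Hook lengths by row (left-to-right, top-to-bottom): [13, 12, 7, 6, 5, 4, 3, 2, 1]; [5, 4]; [4, 3]; [3, 2]; [2, 1]. Product of hooks = 2264371200. So f^λ = 17! / 2264371200 = 355687428096000 / 2264371200 = 157080.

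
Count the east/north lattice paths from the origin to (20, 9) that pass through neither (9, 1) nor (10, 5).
Number of paths = 6303232

Inclusion–exclusion. Total paths: C(29, 20) = 10015005. Through P₁: C(10, 9)·C(19, 11) = 755820. Through P₂: C(15, 10)·C(14, 10) = 3006003. Since P₁ is strictly southwest of P₂, a monotone path through both must visit P₁ then P₂; paths through both = C(10, 9)·C(5, 1)·C(14, 10) = 50050. Avoid both = 10015005 − 755820 − 3006003 + 50050 = 6303232.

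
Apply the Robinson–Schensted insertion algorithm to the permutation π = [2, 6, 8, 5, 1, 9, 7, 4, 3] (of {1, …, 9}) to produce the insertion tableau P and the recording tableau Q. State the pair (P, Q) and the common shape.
P = [1, 3, 7, 9] / [2, 4] / [5, 8] / [6];  Q = [1, 2, 3, 6] / [4, 7] / [5, 8] / [9];  common shape = (4, 2, 2, 1)

Row-insert the values π_1, π_2, … into P one at a time, bumping the leftmost entry strictly greater than the inserted value down to the next row. The recording tableau Q records, in position (i, j), the step at which that cell was added to P.
  Insert 2 (step 1): P = [2];  Q = [1]
  Insert 6 (step 2): P = [2, 6];  Q = [1, 2]
  Insert 8 (step 3): P = [2, 6, 8];  Q = [1, 2, 3]
  Insert 5 (step 4): P = [2, 5, 8] / [6];  Q = [1, 2, 3] / [4]
  Insert 1 (step 5): P = [1, 5, 8] / [2] / [6];  Q = [1, 2, 3] / [4] / [5]
  Insert 9 (step 6): P = [1, 5, 8, 9] / [2] / [6];  Q = [1, 2, 3, 6] / [4] / [5]
  Insert 7 (step 7): P = [1, 5, 7, 9] / [2, 8] / [6];  Q = [1, 2, 3, 6] / [4, 7] / [5]
  Insert 4 (step 8): P = [1, 4, 7, 9] / [2, 5] / [6, 8];  Q = [1, 2, 3, 6] / [4, 7] / [5, 8]
  Insert 3 (step 9): P = [1, 3, 7, 9] / [2, 4] / [5, 8] / [6];  Q = [1, 2, 3, 6] / [4, 7] / [5, 8] / [9]
Final shape: (4, 2, 2, 1).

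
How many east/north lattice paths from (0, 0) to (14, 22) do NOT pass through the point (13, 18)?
Number of paths = 2765031825

Total paths from (0, 0) to (14, 22): C(36, 14) = 3796297200. Paths through (13, 18): (paths (0, 0) → (13, 18)) × (paths (13, 18) → (14, 22)) = C(31, 13) · C(5, 1) = 206253075 · 5 = 1031265375. Avoidance count = 3796297200 − 1031265375 = 2765031825.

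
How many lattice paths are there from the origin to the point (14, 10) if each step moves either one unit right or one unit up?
Number of paths = 1961256

A monotone lattice path from (0, 0) to (14, 10) consists of 14 east steps and 10 north steps in some order, so it is determined by which 14 of the 24 steps are east. The count is C(24, 14) = 1961256.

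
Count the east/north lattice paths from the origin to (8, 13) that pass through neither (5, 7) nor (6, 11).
Number of paths = 86466

Inclusion–exclusion. Total paths: C(21, 8) = 203490. Through P₁: C(12, 5)·C(9, 3) = 66528. Through P₂: C(17, 6)·C(4, 2) = 74256. Since P₁ is strictly southwest of P₂, a monotone path through both must visit P₁ then P₂; paths through both = C(12, 5)·C(5, 1)·C(4, 2) = 23760. Avoid both = 203490 − 66528 − 74256 + 23760 = 86466.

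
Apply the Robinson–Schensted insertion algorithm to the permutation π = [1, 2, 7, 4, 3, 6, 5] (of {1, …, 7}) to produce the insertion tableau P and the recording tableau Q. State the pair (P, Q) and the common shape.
P = [1, 2, 3, 5] / [4, 6] / [7];  Q = [1, 2, 3, 6] / [4, 7] / [5];  common shape = (4, 2, 1)

Row-insert the values π_1, π_2, … into P one at a time, bumping the leftmost entry strictly greater than the inserted value down to the next row. The recording tableau Q records, in position (i, j), the step at which that cell was added to P.
  Insert 1 (step 1): P = [1];  Q = [1]
  Insert 2 (step 2): P = [1, 2];  Q = [1, 2]
  Insert 7 (step 3): P = [1, 2, 7];  Q = [1, 2, 3]
  Insert 4 (step 4): P = [1, 2, 4] / [7];  Q = [1, 2, 3] / [4]
  Insert 3 (step 5): P = [1, 2, 3] / [4] / [7];  Q = [1, 2, 3] / [4] / [5]
  Insert 6 (step 6): P = [1, 2, 3, 6] / [4] / [7];  Q = [1, 2, 3, 6] / [4] / [5]
  Insert 5 (step 7): P = [1, 2, 3, 5] / [4, 6] / [7];  Q = [1, 2, 3, 6] / [4, 7] / [5]
Final shape: (4, 2, 1).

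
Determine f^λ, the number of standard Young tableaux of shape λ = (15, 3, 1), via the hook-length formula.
# SYT of shape (15, 3, 1) = 8892

Hook-length formula: f^λ = n! / Π hook(c), product over all cells c of the Young diagram. For λ = (15, 3, 1), n = 19 boxes. Hook lengths by row (left-to-right, top-to-bottom): [17, 15, 14, 12, 11, 10, 9, 8, 7, 6, 5, 4, 3, 2, 1]; [4, 2, 1]; [1]. Product of hooks = 13680285696000. So f^λ = 19! / 13680285696000 = 121645100408832000 / 13680285696000 = 8892.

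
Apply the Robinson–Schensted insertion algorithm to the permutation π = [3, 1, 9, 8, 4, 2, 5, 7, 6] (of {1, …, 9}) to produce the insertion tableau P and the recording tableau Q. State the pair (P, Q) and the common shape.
P = [1, 2, 5, 6] / [3, 4, 7] / [8] / [9];  Q = [1, 3, 7, 8] / [2, 4, 9] / [5] / [6];  common shape = (4, 3, 1, 1)

Row-insert the values π_1, π_2, … into P one at a time, bumping the leftmost entry strictly greater than the inserted value down to the next row. The recording tableau Q records, in position (i, j), the step at which that cell was added to P.
  Insert 3 (step 1): P = [3];  Q = [1]
  Insert 1 (step 2): P = [1] / [3];  Q = [1] / [2]
  Insert 9 (step 3): P = [1, 9] / [3];  Q = [1, 3] / [2]
  Insert 8 (step 4): P = [1, 8] / [3, 9];  Q = [1, 3] / [2, 4]
  Insert 4 (step 5): P = [1, 4] / [3, 8] / [9];  Q = [1, 3] / [2, 4] / [5]
  Insert 2 (step 6): P = [1, 2] / [3, 4] / [8] / [9];  Q = [1, 3] / [2, 4] / [5] / [6]
  Insert 5 (step 7): P = [1, 2, 5] / [3, 4] / [8] / [9];  Q = [1, 3, 7] / [2, 4] / [5] / [6]
  Insert 7 (step 8): P = [1, 2, 5, 7] / [3, 4] / [8] / [9];  Q = [1, 3, 7, 8] / [2, 4] / [5] / [6]
  Insert 6 (step 9): P = [1, 2, 5, 6] / [3, 4, 7] / [8] / [9];  Q = [1, 3, 7, 8] / [2, 4, 9] / [5] / [6]
Final shape: (4, 3, 1, 1).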